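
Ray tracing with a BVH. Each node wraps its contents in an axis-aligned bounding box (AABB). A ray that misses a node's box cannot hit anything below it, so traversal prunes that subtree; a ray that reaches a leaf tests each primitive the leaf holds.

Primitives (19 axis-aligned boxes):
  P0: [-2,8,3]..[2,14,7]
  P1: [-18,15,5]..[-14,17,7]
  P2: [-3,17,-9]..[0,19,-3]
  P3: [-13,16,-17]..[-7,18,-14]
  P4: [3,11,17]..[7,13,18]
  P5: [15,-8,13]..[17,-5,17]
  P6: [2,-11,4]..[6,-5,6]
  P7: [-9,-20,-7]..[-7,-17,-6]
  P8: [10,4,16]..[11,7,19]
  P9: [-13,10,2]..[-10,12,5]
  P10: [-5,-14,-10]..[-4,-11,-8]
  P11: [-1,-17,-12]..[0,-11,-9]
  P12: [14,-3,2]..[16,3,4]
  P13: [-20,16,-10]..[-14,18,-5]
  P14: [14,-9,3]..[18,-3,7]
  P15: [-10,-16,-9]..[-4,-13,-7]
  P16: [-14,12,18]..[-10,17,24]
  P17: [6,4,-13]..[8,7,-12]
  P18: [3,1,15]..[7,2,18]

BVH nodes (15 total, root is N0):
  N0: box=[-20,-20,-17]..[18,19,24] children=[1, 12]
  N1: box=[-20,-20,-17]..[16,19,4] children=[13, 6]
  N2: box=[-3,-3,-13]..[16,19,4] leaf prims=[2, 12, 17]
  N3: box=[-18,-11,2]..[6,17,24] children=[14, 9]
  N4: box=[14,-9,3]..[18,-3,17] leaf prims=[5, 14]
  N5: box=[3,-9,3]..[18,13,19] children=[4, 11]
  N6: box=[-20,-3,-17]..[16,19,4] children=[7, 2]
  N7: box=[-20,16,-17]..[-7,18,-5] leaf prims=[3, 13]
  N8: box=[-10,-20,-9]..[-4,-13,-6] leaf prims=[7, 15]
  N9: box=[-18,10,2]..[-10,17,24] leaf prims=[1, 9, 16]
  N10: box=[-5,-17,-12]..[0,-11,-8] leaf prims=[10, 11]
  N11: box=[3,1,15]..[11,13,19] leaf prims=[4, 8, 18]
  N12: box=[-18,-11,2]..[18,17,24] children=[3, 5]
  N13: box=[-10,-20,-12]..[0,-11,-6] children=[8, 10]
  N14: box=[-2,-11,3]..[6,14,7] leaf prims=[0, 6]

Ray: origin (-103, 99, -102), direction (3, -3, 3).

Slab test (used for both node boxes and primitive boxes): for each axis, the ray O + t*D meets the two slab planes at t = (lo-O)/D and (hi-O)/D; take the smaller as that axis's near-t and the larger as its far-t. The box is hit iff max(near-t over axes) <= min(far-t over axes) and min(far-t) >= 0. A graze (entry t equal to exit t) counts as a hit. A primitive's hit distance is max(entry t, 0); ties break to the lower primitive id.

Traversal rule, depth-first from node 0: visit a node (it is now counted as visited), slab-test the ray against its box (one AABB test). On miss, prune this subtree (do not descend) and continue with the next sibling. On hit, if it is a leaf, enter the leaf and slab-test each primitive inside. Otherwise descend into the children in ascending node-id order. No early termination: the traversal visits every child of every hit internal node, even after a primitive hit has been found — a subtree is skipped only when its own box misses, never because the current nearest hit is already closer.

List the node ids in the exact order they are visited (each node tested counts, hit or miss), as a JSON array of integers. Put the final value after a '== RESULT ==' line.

Trace the traversal:
N0 x:[83/3,121/3] y:[80/3,119/3] z:[85/3,42] -> hit [85/3,119/3], descend [1, 12]
  N1 x:[83/3,119/3] y:[80/3,119/3] z:[85/3,106/3] -> hit [85/3,106/3], descend [6, 13]
    N6 x:[83/3,119/3] y:[80/3,34] z:[85/3,106/3] -> hit [85/3,34], descend [2, 7]
      N2 x:[100/3,119/3] y:[80/3,34] z:[89/3,106/3] -> hit [100/3,34] leaf, test {P2(miss), P12(miss), P17(miss)}
      N7 x:[83/3,32] y:[27,83/3] z:[85/3,97/3] -> miss, prune
    N13 x:[31,103/3] y:[110/3,119/3] z:[30,32] -> miss, prune
  N12 x:[85/3,121/3] y:[82/3,110/3] z:[104/3,42] -> hit [104/3,110/3], descend [3, 5]
    N3 x:[85/3,109/3] y:[82/3,110/3] z:[104/3,42] -> hit [104/3,109/3], descend [9, 14]
      N9 x:[85/3,31] y:[82/3,89/3] z:[104/3,42] -> miss, prune
      N14 x:[101/3,109/3] y:[85/3,110/3] z:[35,109/3] -> hit [35,109/3] leaf, test {P0(miss), P6@t=106/3}
    N5 x:[106/3,121/3] y:[86/3,36] z:[35,121/3] -> hit [106/3,36], descend [4, 11]
      N4 x:[39,121/3] y:[34,36] z:[35,119/3] -> miss, prune
      N11 x:[106/3,38] y:[86/3,98/3] z:[39,121/3] -> miss, prune

13 AABB tests over nodes [0, 1, 6, 2, 7, 13, 12, 3, 9, 14, 5, 4, 11]; 2 leaves entered; closest P6.

== RESULT ==
[0, 1, 6, 2, 7, 13, 12, 3, 9, 14, 5, 4, 11]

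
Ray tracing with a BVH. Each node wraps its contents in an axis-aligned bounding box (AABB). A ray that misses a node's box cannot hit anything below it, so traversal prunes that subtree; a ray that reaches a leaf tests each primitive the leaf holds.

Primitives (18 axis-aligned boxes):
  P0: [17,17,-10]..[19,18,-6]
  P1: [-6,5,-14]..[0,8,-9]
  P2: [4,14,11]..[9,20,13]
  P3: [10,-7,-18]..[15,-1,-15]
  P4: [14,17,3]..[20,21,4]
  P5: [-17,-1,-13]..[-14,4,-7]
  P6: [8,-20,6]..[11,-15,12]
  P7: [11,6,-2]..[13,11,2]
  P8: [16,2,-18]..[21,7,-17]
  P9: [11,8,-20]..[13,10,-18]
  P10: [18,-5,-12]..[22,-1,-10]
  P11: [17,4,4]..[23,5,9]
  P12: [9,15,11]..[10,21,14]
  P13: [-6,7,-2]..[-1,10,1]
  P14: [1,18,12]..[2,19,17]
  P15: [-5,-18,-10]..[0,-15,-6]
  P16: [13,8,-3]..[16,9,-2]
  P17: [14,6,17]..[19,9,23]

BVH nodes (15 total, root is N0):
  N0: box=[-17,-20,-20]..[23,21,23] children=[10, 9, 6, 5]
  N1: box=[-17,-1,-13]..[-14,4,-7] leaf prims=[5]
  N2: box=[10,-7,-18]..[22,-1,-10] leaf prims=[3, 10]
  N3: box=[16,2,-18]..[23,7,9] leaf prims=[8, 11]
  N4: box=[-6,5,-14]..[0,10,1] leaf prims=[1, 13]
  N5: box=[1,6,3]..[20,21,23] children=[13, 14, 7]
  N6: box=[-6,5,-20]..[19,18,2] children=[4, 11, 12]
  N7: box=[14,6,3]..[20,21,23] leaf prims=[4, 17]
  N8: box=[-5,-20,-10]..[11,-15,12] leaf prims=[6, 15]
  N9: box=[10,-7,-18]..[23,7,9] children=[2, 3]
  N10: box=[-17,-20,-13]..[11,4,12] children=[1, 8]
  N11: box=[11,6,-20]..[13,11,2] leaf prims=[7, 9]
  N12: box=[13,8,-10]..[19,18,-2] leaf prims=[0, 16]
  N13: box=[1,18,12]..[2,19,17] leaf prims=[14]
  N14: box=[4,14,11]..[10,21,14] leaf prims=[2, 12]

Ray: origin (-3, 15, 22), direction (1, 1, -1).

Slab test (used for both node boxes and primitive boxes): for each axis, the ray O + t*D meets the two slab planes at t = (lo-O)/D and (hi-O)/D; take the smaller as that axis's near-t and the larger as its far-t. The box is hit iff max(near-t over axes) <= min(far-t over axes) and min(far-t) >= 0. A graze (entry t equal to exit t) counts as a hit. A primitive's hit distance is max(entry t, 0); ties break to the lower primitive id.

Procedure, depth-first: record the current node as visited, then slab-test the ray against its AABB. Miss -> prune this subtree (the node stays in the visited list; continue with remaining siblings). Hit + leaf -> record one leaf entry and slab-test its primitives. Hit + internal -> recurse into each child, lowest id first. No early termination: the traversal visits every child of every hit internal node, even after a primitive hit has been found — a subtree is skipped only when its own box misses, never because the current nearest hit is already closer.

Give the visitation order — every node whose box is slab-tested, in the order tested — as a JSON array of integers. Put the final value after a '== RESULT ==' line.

Walk:
N0 x:[-14,26] y:[-35,6] z:[-1,42] -> hit [-1,6], descend [5, 6, 9, 10]
  N5 x:[4,23] y:[-9,6] z:[-1,19] -> hit [4,6], descend [7, 13, 14]
    N7 x:[17,23] y:[-9,6] z:[-1,19] -> miss, prune
    N13 x:[4,5] y:[3,4] z:[5,10] -> miss, prune
    N14 x:[7,13] y:[-1,6] z:[8,11] -> miss, prune
  N6 x:[-3,22] y:[-10,3] z:[20,42] -> miss, prune
  N9 x:[13,26] y:[-22,-8] z:[13,40] -> miss, prune
  N10 x:[-14,14] y:[-35,-11] z:[10,35] -> miss, prune

Visited [0, 5, 7, 13, 14, 6, 9, 10]. Tests: 8 box, 0 leaf. Nearest: miss.

== RESULT ==
[0, 5, 7, 13, 14, 6, 9, 10]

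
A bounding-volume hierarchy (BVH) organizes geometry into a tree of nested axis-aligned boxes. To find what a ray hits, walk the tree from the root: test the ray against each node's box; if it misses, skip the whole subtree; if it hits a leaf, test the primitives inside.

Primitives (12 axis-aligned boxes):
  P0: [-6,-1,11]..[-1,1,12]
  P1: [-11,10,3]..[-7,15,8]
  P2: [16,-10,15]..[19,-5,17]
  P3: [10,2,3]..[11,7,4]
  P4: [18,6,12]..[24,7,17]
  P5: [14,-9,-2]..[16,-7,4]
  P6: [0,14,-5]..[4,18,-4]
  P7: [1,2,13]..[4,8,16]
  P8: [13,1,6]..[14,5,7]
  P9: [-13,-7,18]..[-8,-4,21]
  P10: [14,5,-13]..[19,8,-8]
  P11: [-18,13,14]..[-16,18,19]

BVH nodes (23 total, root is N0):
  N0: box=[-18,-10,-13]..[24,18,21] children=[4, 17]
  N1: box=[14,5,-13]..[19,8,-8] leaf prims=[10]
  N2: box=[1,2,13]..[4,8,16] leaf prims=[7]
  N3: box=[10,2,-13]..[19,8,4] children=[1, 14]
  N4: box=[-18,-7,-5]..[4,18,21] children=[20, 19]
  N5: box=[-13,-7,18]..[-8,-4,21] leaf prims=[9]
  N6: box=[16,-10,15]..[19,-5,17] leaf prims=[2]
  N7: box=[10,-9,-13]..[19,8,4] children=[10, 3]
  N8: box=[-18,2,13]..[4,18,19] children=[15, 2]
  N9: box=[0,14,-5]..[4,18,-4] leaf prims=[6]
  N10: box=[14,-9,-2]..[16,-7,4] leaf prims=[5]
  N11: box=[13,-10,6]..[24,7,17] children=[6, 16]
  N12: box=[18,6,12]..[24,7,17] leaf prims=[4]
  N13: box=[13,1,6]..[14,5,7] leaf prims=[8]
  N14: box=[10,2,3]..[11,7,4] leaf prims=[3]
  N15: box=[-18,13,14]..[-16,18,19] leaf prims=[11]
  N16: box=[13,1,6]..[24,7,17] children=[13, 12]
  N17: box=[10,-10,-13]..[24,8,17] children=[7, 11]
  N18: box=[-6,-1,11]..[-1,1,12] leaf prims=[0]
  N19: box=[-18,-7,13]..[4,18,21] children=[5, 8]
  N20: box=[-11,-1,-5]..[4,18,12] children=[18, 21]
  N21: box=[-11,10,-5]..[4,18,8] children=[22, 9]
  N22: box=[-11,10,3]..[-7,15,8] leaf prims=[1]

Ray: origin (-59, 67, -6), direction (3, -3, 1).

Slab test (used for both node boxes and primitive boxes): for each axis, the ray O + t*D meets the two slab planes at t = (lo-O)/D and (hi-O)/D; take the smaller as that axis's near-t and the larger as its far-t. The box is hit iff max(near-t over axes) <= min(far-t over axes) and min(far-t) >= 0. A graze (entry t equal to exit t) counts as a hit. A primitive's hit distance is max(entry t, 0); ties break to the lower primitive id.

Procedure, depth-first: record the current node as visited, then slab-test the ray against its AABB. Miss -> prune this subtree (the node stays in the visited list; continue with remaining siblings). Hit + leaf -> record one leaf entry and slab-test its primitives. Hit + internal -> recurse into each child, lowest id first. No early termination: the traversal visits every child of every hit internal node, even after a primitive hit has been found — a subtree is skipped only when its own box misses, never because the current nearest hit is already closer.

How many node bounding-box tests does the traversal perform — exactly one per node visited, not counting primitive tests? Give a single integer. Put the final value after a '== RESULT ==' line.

Walk:
N0 x:[41/3,83/3] y:[49/3,77/3] z:[-7,27] -> hit [49/3,77/3], descend [4, 17]
  N4 x:[41/3,21] y:[49/3,74/3] z:[1,27] -> hit [49/3,21], descend [19, 20]
    N19 x:[41/3,21] y:[49/3,74/3] z:[19,27] -> hit [19,21], descend [5, 8]
      N5 x:[46/3,17] y:[71/3,74/3] z:[24,27] -> miss, prune
      N8 x:[41/3,21] y:[49/3,65/3] z:[19,25] -> hit [19,21], descend [2, 15]
        N2 x:[20,21] y:[59/3,65/3] z:[19,22] -> hit [20,21] leaf, test {P7@t=20}
        N15 x:[41/3,43/3] y:[49/3,18] z:[20,25] -> miss, prune
    N20 x:[16,21] y:[49/3,68/3] z:[1,18] -> hit [49/3,18], descend [18, 21]
      N18 x:[53/3,58/3] y:[22,68/3] z:[17,18] -> miss, prune
      N21 x:[16,21] y:[49/3,19] z:[1,14] -> miss, prune
  N17 x:[23,83/3] y:[59/3,77/3] z:[-7,23] -> hit [23,23], descend [7, 11]
    N7 x:[23,26] y:[59/3,76/3] z:[-7,10] -> miss, prune
    N11 x:[24,83/3] y:[20,77/3] z:[12,23] -> miss, prune

Summary -> nodes [0, 4, 19, 5, 8, 2, 15, 20, 18, 21, 17, 7, 11]; box-tests=13; leaf-entries=1; first=P7

== RESULT ==
13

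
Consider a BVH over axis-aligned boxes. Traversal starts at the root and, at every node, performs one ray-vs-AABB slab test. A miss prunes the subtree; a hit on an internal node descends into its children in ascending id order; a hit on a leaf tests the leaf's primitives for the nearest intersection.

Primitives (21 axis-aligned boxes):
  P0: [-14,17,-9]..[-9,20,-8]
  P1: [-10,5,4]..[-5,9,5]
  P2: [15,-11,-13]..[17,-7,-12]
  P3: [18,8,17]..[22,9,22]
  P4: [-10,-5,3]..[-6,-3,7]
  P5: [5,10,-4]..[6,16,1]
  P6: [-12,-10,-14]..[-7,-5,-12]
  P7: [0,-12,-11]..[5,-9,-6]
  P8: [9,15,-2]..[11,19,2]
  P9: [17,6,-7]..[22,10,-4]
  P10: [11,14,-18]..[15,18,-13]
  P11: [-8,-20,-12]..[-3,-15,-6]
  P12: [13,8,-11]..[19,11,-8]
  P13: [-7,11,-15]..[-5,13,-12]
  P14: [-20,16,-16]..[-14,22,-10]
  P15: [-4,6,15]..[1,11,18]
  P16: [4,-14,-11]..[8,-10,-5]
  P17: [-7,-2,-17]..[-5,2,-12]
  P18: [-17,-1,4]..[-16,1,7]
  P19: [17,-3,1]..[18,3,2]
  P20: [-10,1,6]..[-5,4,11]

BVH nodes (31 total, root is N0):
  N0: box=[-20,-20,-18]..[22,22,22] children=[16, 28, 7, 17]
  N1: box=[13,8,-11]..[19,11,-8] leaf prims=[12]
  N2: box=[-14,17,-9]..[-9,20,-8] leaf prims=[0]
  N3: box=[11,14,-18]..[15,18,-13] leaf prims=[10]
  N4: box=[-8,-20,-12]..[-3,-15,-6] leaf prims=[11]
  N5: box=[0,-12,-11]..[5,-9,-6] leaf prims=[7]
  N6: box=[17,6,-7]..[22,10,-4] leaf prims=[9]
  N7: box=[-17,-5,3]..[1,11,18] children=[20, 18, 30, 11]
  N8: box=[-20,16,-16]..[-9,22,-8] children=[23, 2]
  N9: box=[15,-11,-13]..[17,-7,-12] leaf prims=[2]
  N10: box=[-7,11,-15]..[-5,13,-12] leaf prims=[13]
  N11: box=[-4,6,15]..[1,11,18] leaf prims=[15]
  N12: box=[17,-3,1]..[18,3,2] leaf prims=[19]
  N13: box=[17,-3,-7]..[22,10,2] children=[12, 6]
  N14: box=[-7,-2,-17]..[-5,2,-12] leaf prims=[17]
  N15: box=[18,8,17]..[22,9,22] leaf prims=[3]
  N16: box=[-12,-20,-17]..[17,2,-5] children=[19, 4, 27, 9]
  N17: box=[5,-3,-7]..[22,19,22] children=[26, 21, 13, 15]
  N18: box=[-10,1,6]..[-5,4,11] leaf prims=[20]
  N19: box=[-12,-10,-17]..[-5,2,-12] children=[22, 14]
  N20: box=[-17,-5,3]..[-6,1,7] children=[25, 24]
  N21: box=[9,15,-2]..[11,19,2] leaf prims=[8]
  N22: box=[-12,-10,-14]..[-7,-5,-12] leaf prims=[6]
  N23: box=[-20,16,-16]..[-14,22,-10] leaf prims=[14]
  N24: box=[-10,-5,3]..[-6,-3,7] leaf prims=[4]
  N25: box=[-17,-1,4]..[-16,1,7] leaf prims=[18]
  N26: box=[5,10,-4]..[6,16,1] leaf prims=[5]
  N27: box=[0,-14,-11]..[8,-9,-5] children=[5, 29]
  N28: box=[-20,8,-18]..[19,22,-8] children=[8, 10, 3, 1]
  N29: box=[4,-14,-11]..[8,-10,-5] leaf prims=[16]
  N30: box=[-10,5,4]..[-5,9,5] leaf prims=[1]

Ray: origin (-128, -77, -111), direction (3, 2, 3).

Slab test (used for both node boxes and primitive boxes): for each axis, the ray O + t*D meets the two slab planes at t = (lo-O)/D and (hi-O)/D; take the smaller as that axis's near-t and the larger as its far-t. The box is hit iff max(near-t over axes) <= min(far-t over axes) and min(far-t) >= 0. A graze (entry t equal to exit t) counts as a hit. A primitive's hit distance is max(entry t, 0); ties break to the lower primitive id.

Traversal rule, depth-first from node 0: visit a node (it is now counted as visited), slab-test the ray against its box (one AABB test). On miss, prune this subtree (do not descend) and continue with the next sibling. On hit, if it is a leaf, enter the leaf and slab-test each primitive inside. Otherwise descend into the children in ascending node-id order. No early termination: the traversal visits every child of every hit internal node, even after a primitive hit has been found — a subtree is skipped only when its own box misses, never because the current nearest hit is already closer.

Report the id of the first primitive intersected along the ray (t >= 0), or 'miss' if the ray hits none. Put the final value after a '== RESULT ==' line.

Trace the traversal:
N0 x:[36,50] y:[57/2,99/2] z:[31,133/3] -> hit [36,133/3], descend [7, 16, 17, 28]
  N7 x:[37,43] y:[36,44] z:[38,43] -> hit [38,43], descend [11, 18, 20, 30]
    N11 x:[124/3,43] y:[83/2,44] z:[42,43] -> hit [42,43] leaf, test {P15@t=42}
    N18 x:[118/3,41] y:[39,81/2] z:[39,122/3] -> hit [118/3,81/2] leaf, test {P20@t=118/3}
    N20 x:[37,122/3] y:[36,39] z:[38,118/3] -> hit [38,39], descend [24, 25]
      N24 x:[118/3,122/3] y:[36,37] z:[38,118/3] -> miss, prune
      N25 x:[37,112/3] y:[38,39] z:[115/3,118/3] -> miss, prune
    N30 x:[118/3,41] y:[41,43] z:[115/3,116/3] -> miss, prune
  N16 x:[116/3,145/3] y:[57/2,79/2] z:[94/3,106/3] -> miss, prune
  N17 x:[133/3,50] y:[37,48] z:[104/3,133/3] -> hit [133/3,133/3], descend [13, 15, 21, 26]
    N13 x:[145/3,50] y:[37,87/2] z:[104/3,113/3] -> miss, prune
    N15 x:[146/3,50] y:[85/2,43] z:[128/3,133/3] -> miss, prune
    N21 x:[137/3,139/3] y:[46,48] z:[109/3,113/3] -> miss, prune
    N26 x:[133/3,134/3] y:[87/2,93/2] z:[107/3,112/3] -> miss, prune
  N28 x:[36,49] y:[85/2,99/2] z:[31,103/3] -> miss, prune

Visited [0, 7, 11, 18, 20, 24, 25, 30, 16, 17, 13, 15, 21, 26, 28]. Tests: 15 box, 2 leaf. Nearest: P20.

== RESULT ==
20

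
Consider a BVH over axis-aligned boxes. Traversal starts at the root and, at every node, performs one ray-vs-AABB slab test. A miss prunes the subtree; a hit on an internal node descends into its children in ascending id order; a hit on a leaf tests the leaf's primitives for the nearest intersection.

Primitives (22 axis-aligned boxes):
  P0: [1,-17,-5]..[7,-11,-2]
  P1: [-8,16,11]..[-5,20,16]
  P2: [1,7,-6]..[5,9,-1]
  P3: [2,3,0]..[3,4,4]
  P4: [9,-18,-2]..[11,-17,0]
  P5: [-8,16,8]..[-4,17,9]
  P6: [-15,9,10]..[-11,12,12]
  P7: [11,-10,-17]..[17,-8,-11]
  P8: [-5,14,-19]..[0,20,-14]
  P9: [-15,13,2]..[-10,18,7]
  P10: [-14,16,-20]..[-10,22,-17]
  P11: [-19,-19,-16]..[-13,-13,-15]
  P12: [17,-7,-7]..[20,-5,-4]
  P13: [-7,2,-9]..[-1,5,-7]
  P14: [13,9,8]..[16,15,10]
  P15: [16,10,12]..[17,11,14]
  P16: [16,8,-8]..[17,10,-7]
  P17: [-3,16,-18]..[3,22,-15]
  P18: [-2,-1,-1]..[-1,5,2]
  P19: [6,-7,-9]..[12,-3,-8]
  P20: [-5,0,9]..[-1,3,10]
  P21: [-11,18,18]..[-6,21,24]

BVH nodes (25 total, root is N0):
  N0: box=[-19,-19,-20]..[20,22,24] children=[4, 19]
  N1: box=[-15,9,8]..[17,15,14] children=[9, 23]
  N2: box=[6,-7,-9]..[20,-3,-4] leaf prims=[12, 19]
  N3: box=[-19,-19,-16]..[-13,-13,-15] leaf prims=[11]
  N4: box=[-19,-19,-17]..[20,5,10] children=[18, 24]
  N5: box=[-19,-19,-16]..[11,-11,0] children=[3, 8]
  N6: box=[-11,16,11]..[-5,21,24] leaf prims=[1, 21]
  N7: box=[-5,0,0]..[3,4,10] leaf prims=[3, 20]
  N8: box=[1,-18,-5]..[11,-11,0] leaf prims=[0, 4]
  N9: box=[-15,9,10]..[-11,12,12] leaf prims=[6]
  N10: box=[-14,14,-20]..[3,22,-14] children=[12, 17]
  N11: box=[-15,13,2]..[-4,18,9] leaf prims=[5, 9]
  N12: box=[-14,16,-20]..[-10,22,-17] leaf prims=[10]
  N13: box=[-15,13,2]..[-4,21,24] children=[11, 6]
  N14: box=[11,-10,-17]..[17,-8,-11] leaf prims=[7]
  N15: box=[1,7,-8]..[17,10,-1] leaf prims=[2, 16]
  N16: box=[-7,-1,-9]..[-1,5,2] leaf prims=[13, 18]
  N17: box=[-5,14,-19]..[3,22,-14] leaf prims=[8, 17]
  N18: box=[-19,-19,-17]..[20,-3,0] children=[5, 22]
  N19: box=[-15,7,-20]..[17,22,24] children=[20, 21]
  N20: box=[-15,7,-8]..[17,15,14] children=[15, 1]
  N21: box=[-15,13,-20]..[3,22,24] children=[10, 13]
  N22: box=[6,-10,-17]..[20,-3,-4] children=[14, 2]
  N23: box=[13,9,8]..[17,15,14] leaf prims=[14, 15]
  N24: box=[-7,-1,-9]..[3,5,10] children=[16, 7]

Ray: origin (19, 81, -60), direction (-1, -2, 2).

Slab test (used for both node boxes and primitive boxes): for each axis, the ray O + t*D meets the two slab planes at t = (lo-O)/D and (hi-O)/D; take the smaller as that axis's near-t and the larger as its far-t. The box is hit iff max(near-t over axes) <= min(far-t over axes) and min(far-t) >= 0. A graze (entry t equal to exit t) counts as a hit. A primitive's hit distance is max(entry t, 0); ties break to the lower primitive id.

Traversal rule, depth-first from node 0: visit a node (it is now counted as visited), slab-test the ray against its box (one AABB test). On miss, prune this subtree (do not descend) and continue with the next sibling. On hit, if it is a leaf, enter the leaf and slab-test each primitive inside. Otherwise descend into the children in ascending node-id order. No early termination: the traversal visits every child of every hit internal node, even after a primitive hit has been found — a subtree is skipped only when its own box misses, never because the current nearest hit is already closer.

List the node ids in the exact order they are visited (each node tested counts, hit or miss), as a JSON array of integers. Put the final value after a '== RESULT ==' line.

Trace the traversal:
N0 x:[-1,38] y:[59/2,50] z:[20,42] -> hit [59/2,38], descend [4, 19]
  N4 x:[-1,38] y:[38,50] z:[43/2,35] -> miss, prune
  N19 x:[2,34] y:[59/2,37] z:[20,42] -> hit [59/2,34], descend [20, 21]
    N20 x:[2,34] y:[33,37] z:[26,37] -> hit [33,34], descend [1, 15]
      N1 x:[2,34] y:[33,36] z:[34,37] -> hit [34,34], descend [9, 23]
        N9 x:[30,34] y:[69/2,36] z:[35,36] -> miss, prune
        N23 x:[2,6] y:[33,36] z:[34,37] -> miss, prune
      N15 x:[2,18] y:[71/2,37] z:[26,59/2] -> miss, prune
    N21 x:[16,34] y:[59/2,34] z:[20,42] -> hit [59/2,34], descend [10, 13]
      N10 x:[16,33] y:[59/2,67/2] z:[20,23] -> miss, prune
      N13 x:[23,34] y:[30,34] z:[31,42] -> hit [31,34], descend [6, 11]
        N6 x:[24,30] y:[30,65/2] z:[71/2,42] -> miss, prune
        N11 x:[23,34] y:[63/2,34] z:[31,69/2] -> hit [63/2,34] leaf, test {P5(miss), P9@t=63/2}

order=[0, 4, 19, 20, 1, 9, 23, 15, 21, 10, 13, 6, 11]  |boxes|=13  |leaves|=1  hit=P9

== RESULT ==
[0, 4, 19, 20, 1, 9, 23, 15, 21, 10, 13, 6, 11]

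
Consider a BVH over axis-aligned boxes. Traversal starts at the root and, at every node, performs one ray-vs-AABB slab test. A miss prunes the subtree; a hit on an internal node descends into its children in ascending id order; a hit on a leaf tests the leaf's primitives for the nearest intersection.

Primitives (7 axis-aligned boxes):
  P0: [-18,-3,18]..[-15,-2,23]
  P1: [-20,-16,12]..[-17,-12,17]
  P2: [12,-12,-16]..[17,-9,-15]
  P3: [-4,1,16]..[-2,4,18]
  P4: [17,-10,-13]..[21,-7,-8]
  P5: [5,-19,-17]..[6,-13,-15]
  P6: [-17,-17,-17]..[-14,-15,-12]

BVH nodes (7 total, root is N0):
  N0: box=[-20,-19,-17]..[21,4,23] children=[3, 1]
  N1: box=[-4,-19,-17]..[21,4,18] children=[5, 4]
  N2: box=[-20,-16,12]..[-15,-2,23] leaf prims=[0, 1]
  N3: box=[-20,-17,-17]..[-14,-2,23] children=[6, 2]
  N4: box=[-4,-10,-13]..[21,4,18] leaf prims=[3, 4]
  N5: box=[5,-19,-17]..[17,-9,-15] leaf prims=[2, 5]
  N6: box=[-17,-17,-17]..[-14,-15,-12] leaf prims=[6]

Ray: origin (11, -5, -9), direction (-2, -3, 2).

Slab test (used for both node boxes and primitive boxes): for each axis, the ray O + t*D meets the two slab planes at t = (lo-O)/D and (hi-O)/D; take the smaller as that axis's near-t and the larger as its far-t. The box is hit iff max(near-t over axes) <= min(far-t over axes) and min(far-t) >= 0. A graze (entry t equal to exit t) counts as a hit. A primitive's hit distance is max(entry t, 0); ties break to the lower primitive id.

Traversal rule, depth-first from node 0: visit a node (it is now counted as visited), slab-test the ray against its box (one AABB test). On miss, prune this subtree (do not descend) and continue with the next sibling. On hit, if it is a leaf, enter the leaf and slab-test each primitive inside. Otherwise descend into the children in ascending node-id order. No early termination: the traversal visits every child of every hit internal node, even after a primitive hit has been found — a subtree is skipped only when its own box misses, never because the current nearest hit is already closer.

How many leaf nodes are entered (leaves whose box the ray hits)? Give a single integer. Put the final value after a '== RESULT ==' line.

Trace the traversal:
N0 x:[-5,31/2] y:[-3,14/3] z:[-4,16] -> hit [-3,14/3], descend [1, 3]
  N1 x:[-5,15/2] y:[-3,14/3] z:[-4,27/2] -> hit [-3,14/3], descend [4, 5]
    N4 x:[-5,15/2] y:[-3,5/3] z:[-2,27/2] -> hit [-2,5/3] leaf, test {P3(miss), P4(miss)}
    N5 x:[-3,3] y:[4/3,14/3] z:[-4,-3] -> miss, prune
  N3 x:[25/2,31/2] y:[-1,4] z:[-4,16] -> miss, prune

Visited [0, 1, 4, 5, 3]. Tests: 5 box, 1 leaf. Nearest: miss.

== RESULT ==
1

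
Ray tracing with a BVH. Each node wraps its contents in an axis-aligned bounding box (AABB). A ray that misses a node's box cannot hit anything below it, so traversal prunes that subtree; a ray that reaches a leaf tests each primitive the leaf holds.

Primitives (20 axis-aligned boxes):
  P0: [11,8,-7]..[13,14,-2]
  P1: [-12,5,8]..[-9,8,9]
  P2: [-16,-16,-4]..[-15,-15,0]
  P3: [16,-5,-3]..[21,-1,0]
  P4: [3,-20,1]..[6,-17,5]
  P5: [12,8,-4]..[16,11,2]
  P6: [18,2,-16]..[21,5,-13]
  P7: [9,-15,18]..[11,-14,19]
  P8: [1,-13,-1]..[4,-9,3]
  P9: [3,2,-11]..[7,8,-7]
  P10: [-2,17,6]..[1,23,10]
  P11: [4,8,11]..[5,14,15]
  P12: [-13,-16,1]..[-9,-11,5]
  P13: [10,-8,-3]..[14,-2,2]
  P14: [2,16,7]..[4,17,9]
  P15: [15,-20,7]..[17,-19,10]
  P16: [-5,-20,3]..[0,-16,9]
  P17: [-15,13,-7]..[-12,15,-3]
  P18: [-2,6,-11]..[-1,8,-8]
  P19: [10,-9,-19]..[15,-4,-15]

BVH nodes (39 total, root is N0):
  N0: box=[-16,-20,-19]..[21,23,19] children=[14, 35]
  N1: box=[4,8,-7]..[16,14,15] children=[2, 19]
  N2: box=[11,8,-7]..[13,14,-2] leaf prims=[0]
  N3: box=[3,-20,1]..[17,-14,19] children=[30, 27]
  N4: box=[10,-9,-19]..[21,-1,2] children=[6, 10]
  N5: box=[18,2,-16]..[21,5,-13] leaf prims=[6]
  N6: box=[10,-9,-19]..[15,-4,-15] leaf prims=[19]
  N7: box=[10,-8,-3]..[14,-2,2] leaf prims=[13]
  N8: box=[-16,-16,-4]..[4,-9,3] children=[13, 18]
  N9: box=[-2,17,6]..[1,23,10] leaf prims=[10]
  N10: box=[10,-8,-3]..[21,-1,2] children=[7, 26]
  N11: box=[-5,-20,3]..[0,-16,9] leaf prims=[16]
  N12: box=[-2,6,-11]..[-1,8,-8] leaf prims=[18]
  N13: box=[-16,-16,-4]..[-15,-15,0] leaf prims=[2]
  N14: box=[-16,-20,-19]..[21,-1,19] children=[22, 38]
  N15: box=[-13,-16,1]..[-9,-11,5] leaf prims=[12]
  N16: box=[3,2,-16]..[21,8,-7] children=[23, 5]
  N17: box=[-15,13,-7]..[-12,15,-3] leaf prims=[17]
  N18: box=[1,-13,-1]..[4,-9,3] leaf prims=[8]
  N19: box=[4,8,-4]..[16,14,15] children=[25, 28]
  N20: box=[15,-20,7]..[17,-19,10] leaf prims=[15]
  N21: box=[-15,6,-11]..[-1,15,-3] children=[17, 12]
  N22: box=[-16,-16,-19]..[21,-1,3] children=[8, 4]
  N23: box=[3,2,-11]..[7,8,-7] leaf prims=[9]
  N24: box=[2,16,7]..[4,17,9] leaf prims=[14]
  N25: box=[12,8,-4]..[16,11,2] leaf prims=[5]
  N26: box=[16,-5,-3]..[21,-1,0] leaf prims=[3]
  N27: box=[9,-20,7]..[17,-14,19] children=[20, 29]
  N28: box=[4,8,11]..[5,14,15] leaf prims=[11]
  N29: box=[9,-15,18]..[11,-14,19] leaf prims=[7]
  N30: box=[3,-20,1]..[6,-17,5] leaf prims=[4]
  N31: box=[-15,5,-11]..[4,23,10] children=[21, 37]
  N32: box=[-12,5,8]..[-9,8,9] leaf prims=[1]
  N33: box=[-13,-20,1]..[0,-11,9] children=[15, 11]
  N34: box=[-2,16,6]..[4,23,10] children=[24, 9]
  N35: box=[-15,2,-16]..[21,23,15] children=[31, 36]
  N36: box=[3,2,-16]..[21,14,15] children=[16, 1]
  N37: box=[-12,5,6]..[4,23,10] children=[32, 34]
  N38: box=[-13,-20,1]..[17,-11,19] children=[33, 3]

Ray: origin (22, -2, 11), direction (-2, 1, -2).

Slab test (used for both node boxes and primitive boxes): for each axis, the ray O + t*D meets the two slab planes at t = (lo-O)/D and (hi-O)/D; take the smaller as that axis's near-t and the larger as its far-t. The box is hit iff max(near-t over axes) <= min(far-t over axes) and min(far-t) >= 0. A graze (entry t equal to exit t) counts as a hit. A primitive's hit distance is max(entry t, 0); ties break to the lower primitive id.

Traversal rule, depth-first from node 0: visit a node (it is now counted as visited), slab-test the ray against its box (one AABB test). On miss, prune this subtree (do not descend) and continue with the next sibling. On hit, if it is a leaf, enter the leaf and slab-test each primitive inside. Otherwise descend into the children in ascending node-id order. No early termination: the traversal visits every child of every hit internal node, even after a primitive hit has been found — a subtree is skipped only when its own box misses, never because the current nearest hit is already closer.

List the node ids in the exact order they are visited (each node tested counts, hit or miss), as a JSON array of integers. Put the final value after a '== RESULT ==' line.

Trace the traversal:
N0 x:[1/2,19] y:[-18,25] z:[-4,15] -> hit [1/2,15], descend [14, 35]
  N14 x:[1/2,19] y:[-18,1] z:[-4,15] -> hit [1/2,1], descend [22, 38]
    N22 x:[1/2,19] y:[-14,1] z:[4,15] -> miss, prune
    N38 x:[5/2,35/2] y:[-18,-9] z:[-4,5] -> miss, prune
  N35 x:[1/2,37/2] y:[4,25] z:[-2,27/2] -> hit [4,27/2], descend [31, 36]
    N31 x:[9,37/2] y:[7,25] z:[1/2,11] -> hit [9,11], descend [21, 37]
      N21 x:[23/2,37/2] y:[8,17] z:[7,11] -> miss, prune
      N37 x:[9,17] y:[7,25] z:[1/2,5/2] -> miss, prune
    N36 x:[1/2,19/2] y:[4,16] z:[-2,27/2] -> hit [4,19/2], descend [1, 16]
      N1 x:[3,9] y:[10,16] z:[-2,9] -> miss, prune
      N16 x:[1/2,19/2] y:[4,10] z:[9,27/2] -> hit [9,19/2], descend [5, 23]
        N5 x:[1/2,2] y:[4,7] z:[12,27/2] -> miss, prune
        N23 x:[15/2,19/2] y:[4,10] z:[9,11] -> hit [9,19/2] leaf, test {P9@t=9}

13 AABB tests over nodes [0, 14, 22, 38, 35, 31, 21, 37, 36, 1, 16, 5, 23]; 1 leaf entered; closest P9.

== RESULT ==
[0, 14, 22, 38, 35, 31, 21, 37, 36, 1, 16, 5, 23]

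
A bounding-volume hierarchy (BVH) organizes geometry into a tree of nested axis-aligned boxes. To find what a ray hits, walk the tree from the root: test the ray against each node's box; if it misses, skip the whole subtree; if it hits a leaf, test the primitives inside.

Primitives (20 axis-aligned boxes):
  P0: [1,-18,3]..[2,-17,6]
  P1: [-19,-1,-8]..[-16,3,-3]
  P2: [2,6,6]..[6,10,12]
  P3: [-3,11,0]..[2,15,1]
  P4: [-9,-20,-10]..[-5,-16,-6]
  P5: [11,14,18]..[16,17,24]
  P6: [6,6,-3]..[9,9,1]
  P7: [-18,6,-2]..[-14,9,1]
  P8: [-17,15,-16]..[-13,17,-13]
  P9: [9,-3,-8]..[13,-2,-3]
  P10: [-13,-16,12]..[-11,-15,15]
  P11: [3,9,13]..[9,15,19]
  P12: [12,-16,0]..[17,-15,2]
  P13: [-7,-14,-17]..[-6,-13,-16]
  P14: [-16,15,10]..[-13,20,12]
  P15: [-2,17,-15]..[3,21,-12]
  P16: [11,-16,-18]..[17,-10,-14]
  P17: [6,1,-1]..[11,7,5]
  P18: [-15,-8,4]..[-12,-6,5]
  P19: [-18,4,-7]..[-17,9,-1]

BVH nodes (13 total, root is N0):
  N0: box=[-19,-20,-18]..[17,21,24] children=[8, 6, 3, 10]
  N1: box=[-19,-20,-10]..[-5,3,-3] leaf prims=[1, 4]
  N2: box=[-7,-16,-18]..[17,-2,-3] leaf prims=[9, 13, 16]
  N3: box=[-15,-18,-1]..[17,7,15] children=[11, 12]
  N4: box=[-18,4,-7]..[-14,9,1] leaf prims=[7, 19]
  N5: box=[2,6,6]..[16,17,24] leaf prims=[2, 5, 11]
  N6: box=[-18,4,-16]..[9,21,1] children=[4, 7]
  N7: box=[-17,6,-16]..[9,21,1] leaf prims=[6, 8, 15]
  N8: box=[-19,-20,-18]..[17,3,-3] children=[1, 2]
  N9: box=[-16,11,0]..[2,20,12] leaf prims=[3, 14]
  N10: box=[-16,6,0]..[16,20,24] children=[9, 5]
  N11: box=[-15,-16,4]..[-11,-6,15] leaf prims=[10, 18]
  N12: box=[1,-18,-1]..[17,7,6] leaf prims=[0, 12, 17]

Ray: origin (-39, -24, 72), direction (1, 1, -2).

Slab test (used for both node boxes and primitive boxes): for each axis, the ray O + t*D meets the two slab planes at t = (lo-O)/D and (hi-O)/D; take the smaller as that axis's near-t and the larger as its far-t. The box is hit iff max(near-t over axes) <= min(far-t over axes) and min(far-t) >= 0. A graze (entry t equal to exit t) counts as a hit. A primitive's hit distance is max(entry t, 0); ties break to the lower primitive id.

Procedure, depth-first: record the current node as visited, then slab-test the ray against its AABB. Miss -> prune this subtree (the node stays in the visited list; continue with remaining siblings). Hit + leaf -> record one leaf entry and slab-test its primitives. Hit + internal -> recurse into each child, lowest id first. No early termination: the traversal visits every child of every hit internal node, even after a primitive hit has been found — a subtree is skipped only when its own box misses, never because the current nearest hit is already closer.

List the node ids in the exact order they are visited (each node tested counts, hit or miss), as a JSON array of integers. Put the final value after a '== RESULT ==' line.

Walk:
N0 x:[20,56] y:[4,45] z:[24,45] -> hit [24,45], descend [3, 6, 8, 10]
  N3 x:[24,56] y:[6,31] z:[57/2,73/2] -> hit [57/2,31], descend [11, 12]
    N11 x:[24,28] y:[8,18] z:[57/2,34] -> miss, prune
    N12 x:[40,56] y:[6,31] z:[33,73/2] -> miss, prune
  N6 x:[21,48] y:[28,45] z:[71/2,44] -> hit [71/2,44], descend [4, 7]
    N4 x:[21,25] y:[28,33] z:[71/2,79/2] -> miss, prune
    N7 x:[22,48] y:[30,45] z:[71/2,44] -> hit [71/2,44] leaf, test {P6(miss), P8(miss), P15@t=42}
  N8 x:[20,56] y:[4,27] z:[75/2,45] -> miss, prune
  N10 x:[23,55] y:[30,44] z:[24,36] -> hit [30,36], descend [5, 9]
    N5 x:[41,55] y:[30,41] z:[24,33] -> miss, prune
    N9 x:[23,41] y:[35,44] z:[30,36] -> hit [35,36] leaf, test {P3@t=36, P14(miss)}

11 AABB tests over nodes [0, 3, 11, 12, 6, 4, 7, 8, 10, 5, 9]; 2 leaves entered; closest P3.

== RESULT ==
[0, 3, 11, 12, 6, 4, 7, 8, 10, 5, 9]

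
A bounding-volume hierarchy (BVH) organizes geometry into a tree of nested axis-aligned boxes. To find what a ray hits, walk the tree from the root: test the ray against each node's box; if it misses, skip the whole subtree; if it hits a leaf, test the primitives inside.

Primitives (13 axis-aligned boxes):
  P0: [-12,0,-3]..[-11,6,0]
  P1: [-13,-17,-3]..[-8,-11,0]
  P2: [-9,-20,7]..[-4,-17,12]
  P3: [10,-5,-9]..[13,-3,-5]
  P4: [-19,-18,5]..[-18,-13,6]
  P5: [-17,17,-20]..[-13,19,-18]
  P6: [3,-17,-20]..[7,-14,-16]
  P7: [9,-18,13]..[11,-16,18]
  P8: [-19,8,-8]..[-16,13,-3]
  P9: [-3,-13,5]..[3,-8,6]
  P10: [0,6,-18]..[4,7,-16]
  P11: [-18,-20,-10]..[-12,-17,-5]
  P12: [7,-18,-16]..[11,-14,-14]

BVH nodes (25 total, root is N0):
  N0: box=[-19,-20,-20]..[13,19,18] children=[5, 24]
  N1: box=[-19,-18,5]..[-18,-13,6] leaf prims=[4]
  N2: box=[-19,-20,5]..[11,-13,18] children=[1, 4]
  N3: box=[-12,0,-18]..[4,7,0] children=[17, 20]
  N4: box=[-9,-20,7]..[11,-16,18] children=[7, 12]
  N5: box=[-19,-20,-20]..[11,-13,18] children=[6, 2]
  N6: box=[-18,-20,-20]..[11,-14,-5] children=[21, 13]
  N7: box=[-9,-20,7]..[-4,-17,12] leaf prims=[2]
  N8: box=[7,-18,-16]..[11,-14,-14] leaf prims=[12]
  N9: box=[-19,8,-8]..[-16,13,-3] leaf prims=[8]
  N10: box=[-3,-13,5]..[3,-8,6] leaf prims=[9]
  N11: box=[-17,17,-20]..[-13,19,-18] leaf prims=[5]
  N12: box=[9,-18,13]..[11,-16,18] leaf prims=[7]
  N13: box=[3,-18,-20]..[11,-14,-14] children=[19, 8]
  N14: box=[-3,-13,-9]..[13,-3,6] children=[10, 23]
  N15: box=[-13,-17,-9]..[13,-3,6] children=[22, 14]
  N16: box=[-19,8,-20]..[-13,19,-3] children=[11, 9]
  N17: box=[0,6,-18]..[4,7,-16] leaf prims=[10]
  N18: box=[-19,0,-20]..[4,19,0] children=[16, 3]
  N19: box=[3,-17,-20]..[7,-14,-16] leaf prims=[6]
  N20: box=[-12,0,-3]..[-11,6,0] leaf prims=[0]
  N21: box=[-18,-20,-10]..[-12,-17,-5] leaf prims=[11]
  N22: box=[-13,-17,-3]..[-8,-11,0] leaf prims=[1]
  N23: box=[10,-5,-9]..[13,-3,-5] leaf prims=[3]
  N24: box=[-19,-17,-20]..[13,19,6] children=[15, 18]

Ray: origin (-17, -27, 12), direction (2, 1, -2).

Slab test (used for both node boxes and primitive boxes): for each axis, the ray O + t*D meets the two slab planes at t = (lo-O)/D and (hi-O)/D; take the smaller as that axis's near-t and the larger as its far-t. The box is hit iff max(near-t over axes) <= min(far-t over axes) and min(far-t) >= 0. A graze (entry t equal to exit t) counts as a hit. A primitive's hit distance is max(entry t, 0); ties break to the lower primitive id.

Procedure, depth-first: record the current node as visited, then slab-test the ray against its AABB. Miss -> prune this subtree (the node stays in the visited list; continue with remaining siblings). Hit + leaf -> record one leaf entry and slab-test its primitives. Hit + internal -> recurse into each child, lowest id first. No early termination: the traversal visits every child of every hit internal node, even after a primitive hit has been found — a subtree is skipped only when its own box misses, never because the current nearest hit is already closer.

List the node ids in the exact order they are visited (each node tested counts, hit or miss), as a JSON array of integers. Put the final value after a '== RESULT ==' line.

Trace the traversal:
N0 x:[-1,15] y:[7,46] z:[-3,16] -> hit [7,15], descend [5, 24]
  N5 x:[-1,14] y:[7,14] z:[-3,16] -> hit [7,14], descend [2, 6]
    N2 x:[-1,14] y:[7,14] z:[-3,7/2] -> miss, prune
    N6 x:[-1/2,14] y:[7,13] z:[17/2,16] -> hit [17/2,13], descend [13, 21]
      N13 x:[10,14] y:[9,13] z:[13,16] -> hit [13,13], descend [8, 19]
        N8 x:[12,14] y:[9,13] z:[13,14] -> hit [13,13] leaf, test {P12@t=13}
        N19 x:[10,12] y:[10,13] z:[14,16] -> miss, prune
      N21 x:[-1/2,5/2] y:[7,10] z:[17/2,11] -> miss, prune
  N24 x:[-1,15] y:[10,46] z:[3,16] -> hit [10,15], descend [15, 18]
    N15 x:[2,15] y:[10,24] z:[3,21/2] -> hit [10,21/2], descend [14, 22]
      N14 x:[7,15] y:[14,24] z:[3,21/2] -> miss, prune
      N22 x:[2,9/2] y:[10,16] z:[6,15/2] -> miss, prune
    N18 x:[-1,21/2] y:[27,46] z:[6,16] -> miss, prune

Visited [0, 5, 2, 6, 13, 8, 19, 21, 24, 15, 14, 22, 18]. Tests: 13 box, 1 leaf. Nearest: P12.

== RESULT ==
[0, 5, 2, 6, 13, 8, 19, 21, 24, 15, 14, 22, 18]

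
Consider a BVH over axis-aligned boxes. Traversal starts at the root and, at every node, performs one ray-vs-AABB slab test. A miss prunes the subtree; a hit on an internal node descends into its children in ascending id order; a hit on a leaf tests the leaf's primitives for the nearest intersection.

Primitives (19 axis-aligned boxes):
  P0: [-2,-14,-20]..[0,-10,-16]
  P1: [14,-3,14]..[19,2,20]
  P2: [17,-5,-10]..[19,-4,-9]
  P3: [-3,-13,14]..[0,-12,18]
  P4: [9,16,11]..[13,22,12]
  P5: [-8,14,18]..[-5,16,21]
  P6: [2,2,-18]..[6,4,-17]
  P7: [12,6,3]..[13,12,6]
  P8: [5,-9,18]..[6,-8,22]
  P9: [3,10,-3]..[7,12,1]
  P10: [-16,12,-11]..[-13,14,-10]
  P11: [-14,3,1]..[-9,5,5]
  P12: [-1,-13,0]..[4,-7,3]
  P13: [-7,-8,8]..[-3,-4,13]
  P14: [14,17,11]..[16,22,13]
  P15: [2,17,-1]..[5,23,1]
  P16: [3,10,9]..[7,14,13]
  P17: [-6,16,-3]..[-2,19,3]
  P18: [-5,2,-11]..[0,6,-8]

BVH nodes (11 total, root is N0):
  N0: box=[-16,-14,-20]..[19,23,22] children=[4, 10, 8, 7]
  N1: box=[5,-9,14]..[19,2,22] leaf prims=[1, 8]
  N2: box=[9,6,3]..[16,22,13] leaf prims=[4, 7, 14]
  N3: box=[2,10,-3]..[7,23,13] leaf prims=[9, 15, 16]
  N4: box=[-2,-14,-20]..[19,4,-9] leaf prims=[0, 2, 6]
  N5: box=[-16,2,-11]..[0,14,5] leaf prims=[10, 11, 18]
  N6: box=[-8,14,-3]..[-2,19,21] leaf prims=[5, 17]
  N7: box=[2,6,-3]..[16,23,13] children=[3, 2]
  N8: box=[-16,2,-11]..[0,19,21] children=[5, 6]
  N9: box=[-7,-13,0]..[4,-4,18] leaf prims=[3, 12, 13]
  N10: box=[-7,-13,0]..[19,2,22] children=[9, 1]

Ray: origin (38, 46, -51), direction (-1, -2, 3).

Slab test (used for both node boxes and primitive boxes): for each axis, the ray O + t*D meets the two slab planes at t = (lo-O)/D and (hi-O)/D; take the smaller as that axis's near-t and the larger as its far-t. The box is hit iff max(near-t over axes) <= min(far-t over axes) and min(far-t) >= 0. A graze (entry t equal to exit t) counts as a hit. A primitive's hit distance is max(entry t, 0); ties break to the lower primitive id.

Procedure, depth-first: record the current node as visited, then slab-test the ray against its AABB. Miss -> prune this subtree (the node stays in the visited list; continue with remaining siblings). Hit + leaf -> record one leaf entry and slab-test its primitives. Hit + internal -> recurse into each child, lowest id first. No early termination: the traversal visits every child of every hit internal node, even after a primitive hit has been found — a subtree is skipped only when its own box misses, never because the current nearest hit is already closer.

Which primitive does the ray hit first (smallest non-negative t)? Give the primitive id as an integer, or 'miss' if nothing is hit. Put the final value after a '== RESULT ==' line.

Traverse from the root:
N0 x:[19,54] y:[23/2,30] z:[31/3,73/3] -> hit [19,73/3], descend [4, 7, 8, 10]
  N4 x:[19,40] y:[21,30] z:[31/3,14] -> miss, prune
  N7 x:[22,36] y:[23/2,20] z:[16,64/3] -> miss, prune
  N8 x:[38,54] y:[27/2,22] z:[40/3,24] -> miss, prune
  N10 x:[19,45] y:[22,59/2] z:[17,73/3] -> hit [22,73/3], descend [1, 9]
    N1 x:[19,33] y:[22,55/2] z:[65/3,73/3] -> hit [22,73/3] leaf, test {P1@t=22, P8(miss)}
    N9 x:[34,45] y:[25,59/2] z:[17,23] -> miss, prune

Summary -> nodes [0, 4, 7, 8, 10, 1, 9]; box-tests=7; leaf-entries=1; first=P1

== RESULT ==
1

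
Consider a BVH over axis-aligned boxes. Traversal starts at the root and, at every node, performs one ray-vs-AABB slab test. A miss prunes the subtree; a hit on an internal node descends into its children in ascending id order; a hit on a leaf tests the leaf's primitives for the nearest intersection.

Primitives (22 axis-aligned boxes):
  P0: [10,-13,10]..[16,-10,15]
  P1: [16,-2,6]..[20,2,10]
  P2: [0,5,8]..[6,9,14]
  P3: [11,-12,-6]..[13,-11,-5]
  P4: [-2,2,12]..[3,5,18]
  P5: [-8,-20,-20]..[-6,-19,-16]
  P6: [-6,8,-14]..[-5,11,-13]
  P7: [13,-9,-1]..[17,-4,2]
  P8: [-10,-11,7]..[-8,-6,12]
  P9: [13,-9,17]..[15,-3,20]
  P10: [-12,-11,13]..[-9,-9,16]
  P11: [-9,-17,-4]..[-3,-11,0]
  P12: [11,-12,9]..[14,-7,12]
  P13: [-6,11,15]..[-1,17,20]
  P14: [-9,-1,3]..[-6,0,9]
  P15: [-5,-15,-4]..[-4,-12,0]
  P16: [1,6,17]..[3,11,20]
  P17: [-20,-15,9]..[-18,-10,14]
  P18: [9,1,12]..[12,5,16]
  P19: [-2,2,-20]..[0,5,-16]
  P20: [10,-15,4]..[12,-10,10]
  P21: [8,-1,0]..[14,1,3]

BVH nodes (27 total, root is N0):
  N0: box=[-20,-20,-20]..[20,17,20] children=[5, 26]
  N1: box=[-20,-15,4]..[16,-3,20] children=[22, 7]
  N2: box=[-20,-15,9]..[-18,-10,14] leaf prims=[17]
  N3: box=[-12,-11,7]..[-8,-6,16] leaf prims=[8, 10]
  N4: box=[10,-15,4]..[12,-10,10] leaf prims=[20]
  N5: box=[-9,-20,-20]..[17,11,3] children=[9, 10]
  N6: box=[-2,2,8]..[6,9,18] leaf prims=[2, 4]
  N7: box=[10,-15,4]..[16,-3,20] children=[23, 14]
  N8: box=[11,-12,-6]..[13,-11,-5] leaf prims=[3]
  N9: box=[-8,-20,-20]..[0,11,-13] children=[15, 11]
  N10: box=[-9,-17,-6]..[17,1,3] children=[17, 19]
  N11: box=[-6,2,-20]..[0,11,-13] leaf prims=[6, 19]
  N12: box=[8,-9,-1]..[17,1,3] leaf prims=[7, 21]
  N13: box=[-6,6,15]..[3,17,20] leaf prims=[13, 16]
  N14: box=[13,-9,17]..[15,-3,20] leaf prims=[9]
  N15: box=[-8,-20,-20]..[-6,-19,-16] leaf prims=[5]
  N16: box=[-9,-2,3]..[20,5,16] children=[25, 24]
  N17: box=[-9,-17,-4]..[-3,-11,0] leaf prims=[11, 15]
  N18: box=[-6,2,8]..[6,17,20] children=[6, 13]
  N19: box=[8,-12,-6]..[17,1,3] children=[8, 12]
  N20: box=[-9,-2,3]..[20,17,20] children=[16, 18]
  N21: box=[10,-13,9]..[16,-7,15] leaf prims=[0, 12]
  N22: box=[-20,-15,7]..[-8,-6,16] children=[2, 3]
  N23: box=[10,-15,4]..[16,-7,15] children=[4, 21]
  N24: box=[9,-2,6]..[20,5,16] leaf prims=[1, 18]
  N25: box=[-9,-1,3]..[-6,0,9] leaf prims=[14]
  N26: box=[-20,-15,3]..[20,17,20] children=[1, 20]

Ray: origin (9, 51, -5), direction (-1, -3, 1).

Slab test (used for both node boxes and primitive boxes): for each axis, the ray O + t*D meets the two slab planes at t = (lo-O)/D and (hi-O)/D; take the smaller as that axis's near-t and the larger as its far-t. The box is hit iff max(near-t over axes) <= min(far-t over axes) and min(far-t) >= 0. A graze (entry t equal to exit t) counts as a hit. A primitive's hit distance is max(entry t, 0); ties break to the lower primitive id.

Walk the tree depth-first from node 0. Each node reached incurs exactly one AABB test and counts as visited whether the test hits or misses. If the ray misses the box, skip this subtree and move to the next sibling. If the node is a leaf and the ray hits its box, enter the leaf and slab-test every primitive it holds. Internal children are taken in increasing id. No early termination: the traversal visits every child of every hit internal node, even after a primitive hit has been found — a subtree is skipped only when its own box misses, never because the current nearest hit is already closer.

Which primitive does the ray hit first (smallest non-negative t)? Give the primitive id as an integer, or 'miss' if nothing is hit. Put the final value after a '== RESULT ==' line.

Walk:
N0 x:[-11,29] y:[34/3,71/3] z:[-15,25] -> hit [34/3,71/3], descend [5, 26]
  N5 x:[-8,18] y:[40/3,71/3] z:[-15,8] -> miss, prune
  N26 x:[-11,29] y:[34/3,22] z:[8,25] -> hit [34/3,22], descend [1, 20]
    N1 x:[-7,29] y:[18,22] z:[9,25] -> hit [18,22], descend [7, 22]
      N7 x:[-7,-1] y:[18,22] z:[9,25] -> miss, prune
      N22 x:[17,29] y:[19,22] z:[12,21] -> hit [19,21], descend [2, 3]
        N2 x:[27,29] y:[61/3,22] z:[14,19] -> miss, prune
        N3 x:[17,21] y:[19,62/3] z:[12,21] -> hit [19,62/3] leaf, test {P8(miss), P10@t=20}
    N20 x:[-11,18] y:[34/3,53/3] z:[8,25] -> hit [34/3,53/3], descend [16, 18]
      N16 x:[-11,18] y:[46/3,53/3] z:[8,21] -> hit [46/3,53/3], descend [24, 25]
        N24 x:[-11,0] y:[46/3,53/3] z:[11,21] -> miss, prune
        N25 x:[15,18] y:[17,52/3] z:[8,14] -> miss, prune
      N18 x:[3,15] y:[34/3,49/3] z:[13,25] -> hit [13,15], descend [6, 13]
        N6 x:[3,11] y:[14,49/3] z:[13,23] -> miss, prune
        N13 x:[6,15] y:[34/3,15] z:[20,25] -> miss, prune

15 AABB tests over nodes [0, 5, 26, 1, 7, 22, 2, 3, 20, 16, 24, 25, 18, 6, 13]; 1 leaf entered; closest P10.

== RESULT ==
10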